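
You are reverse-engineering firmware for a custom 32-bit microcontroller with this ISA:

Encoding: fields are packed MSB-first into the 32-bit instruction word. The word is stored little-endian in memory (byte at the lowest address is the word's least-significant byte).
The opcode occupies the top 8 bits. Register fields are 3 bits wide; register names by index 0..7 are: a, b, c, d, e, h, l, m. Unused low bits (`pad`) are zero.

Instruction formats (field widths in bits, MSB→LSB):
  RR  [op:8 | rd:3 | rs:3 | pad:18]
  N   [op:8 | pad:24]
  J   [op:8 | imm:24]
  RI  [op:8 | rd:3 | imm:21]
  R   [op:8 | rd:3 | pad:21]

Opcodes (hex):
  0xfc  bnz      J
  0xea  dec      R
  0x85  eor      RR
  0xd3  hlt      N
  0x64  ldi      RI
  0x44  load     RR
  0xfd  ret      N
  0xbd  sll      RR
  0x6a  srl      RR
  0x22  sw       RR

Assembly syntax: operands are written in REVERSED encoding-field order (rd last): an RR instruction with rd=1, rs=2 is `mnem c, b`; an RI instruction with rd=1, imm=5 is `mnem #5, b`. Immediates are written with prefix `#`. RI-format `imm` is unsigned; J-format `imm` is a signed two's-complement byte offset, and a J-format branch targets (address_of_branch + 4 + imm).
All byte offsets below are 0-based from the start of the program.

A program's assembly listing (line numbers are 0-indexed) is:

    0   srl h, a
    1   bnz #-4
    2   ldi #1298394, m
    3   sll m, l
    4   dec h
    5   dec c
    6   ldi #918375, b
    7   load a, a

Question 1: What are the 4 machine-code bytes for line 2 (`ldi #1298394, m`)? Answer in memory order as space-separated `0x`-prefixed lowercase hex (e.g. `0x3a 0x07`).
0xda 0xcf 0xf3 0x64

2. ldi fields op=0x64:8|rd=7:3|imm=1298394:21 → word 64f3cfdah → da cf f3 64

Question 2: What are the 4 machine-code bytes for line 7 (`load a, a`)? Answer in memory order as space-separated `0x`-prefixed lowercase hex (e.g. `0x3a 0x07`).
7. load fields op=0x44:8|rd=0:3|rs=0:3|pad=0:18 → word 44000000h → 00 00 00 44

0x00 0x00 0x00 0x44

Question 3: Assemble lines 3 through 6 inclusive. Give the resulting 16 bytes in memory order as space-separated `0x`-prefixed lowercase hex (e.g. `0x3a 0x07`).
line 3 (sll): pack op=0xbd:8|rd=6:3|rs=7:3|pad=0:18 = 0xbddc0000; little→ 00 00 dc bd
line 4 (dec): pack op=0xea:8|rd=5:3|pad=0:21 = 0xeaa00000; little→ 00 00 a0 ea
line 5 (dec): pack op=0xea:8|rd=2:3|pad=0:21 = 0xea400000; little→ 00 00 40 ea
line 6 (ldi): pack op=0x64:8|rd=1:3|imm=918375:21 = 0x642e0367; little→ 67 03 2e 64

0x00 0x00 0xdc 0xbd 0x00 0x00 0xa0 0xea 0x00 0x00 0x40 0xea 0x67 0x03 0x2e 0x64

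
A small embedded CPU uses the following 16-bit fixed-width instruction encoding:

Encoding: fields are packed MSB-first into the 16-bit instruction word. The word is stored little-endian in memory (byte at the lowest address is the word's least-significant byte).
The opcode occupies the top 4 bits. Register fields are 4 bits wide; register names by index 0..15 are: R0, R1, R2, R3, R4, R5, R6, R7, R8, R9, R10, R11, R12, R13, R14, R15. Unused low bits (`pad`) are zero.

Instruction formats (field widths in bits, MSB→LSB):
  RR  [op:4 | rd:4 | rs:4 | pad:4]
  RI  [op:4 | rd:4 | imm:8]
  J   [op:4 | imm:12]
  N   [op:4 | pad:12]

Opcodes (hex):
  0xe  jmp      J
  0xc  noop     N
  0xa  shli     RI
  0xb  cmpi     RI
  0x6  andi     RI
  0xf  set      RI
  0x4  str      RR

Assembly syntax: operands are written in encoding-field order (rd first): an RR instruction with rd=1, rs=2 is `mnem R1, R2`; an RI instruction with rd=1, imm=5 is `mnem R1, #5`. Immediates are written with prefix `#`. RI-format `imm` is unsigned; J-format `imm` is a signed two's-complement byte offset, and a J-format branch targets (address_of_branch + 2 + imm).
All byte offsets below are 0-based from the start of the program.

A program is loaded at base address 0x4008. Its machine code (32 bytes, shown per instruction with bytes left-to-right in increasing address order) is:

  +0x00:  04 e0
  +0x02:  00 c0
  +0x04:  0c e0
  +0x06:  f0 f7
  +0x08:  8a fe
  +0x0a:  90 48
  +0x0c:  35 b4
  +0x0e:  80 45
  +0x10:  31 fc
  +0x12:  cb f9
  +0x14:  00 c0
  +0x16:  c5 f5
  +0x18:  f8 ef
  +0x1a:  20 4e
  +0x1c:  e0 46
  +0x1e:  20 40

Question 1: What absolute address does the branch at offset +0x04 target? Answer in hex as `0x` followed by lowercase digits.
+0x04: 0c e0 ⇒ word 0xe00c (little)
  top 4b → 0xe → jmp [J]
  imm@[11:0]=0xc ⇒ #12
  target = base 0x4008 + off 0x04 + 2 + imm 12 = 0x401a

0x401a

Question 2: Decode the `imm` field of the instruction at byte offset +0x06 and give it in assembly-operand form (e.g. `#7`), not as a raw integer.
#240

off 0x06: read f0 f7 as little → 0xf7f0
  top 4b → 0xf → set [RI]
  rd@[11:8]=0x7 ⇒ R7
  imm@[7:0]=0xf0 ⇒ #240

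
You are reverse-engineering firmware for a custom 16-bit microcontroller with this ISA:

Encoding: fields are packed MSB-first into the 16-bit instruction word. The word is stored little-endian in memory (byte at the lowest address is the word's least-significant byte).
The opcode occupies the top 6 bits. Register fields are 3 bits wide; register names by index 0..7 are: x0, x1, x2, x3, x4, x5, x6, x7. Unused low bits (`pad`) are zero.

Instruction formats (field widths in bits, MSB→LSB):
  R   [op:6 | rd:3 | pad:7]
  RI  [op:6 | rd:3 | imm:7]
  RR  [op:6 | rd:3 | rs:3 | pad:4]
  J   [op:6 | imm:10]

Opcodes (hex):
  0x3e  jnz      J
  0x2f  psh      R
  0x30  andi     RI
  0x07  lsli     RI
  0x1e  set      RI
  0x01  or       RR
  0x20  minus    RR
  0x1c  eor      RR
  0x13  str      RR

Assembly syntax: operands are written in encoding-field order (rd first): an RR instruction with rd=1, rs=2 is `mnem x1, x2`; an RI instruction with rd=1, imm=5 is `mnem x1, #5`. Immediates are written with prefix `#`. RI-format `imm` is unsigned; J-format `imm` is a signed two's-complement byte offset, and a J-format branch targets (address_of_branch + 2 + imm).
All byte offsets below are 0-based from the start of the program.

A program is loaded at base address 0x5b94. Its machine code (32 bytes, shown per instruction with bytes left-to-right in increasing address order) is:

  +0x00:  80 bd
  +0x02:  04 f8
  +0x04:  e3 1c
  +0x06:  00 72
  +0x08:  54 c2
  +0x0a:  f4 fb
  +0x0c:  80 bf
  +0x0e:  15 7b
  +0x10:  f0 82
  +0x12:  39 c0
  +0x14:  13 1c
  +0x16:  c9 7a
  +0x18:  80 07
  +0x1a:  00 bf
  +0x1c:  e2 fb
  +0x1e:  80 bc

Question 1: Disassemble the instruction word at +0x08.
@+08  little-endian(54 c2) = 0xc254
  top 6b → 0x30 → andi [RI]
  rd@[9:7]=0x4 ⇒ x4
  imm@[6:0]=0x54 ⇒ #84

andi x4, #84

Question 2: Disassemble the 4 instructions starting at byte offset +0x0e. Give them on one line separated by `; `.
[0e] 15 7b → 0x7b15
  top 6b → 0x1e → set [RI]
  rd@[9:7]=0x6 ⇒ x6
  imm@[6:0]=0x15 ⇒ #21
[10] f0 82 → 0x82f0
  top 6b → 0x20 → minus [RR]
  rd@[9:7]=0x5 ⇒ x5
  rs@[6:4]=0x7 ⇒ x7
[12] 39 c0 → 0xc039
  top 6b → 0x30 → andi [RI]
  rd@[9:7]=0x0 ⇒ x0
  imm@[6:0]=0x39 ⇒ #57
[14] 13 1c → 0x1c13
  top 6b → 0x7 → lsli [RI]
  rd@[9:7]=0x0 ⇒ x0
  imm@[6:0]=0x13 ⇒ #19

set x6, #21; minus x5, x7; andi x0, #57; lsli x0, #19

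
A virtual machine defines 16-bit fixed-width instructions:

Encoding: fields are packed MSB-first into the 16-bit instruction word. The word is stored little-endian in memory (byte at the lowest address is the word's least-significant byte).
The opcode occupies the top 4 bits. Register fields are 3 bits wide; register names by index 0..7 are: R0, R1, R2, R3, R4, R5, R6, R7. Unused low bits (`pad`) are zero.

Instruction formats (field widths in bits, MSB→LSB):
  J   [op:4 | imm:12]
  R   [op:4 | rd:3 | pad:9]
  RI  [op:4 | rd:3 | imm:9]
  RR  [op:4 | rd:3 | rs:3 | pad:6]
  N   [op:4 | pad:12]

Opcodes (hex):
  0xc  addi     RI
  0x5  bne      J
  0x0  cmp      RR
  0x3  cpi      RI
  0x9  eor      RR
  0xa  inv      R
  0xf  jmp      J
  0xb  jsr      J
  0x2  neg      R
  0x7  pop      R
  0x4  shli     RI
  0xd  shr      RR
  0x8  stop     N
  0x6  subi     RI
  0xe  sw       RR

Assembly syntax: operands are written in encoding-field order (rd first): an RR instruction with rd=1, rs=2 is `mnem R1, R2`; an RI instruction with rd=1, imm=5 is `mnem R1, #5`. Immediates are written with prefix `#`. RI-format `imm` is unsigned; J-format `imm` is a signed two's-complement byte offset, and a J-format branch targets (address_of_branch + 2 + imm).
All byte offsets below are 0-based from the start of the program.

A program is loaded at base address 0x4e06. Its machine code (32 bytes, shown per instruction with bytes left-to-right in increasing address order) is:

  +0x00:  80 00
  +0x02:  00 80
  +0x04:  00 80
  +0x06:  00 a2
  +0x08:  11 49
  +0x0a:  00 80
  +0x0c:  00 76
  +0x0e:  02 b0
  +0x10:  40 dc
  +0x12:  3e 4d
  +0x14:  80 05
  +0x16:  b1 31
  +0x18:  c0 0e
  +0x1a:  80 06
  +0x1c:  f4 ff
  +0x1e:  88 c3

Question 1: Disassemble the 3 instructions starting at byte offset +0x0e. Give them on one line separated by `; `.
+0x0e: 02 b0 ⇒ word 0xb002 (little)
  top 4b → 0xb → jsr [J]
  imm@[11:0]=0x2 ⇒ #2
+0x10: 40 dc ⇒ word 0xdc40 (little)
  top 4b → 0xd → shr [RR]
  rd@[11:9]=0x6 ⇒ R6
  rs@[8:6]=0x1 ⇒ R1
+0x12: 3e 4d ⇒ word 0x4d3e (little)
  top 4b → 0x4 → shli [RI]
  rd@[11:9]=0x6 ⇒ R6
  imm@[8:0]=0x13e ⇒ #318

jsr #2; shr R6, R1; shli R6, #318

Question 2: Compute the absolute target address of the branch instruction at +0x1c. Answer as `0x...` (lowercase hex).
0x4e18

off 0x1c: read f4 ff as little → 0xfff4
  op=0xfff4>>12=0xf ⇒ jmp (J)
  [11:0] imm=4084 (s12→-12) = #-12
  target = base 0x4e06 + off 0x1c + 2 + imm -12 = 0x4e18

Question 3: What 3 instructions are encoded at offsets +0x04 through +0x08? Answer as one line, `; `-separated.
stop; inv R1; shli R4, #273

+0x04: 00 80 ⇒ word 0x8000 (little)
  top 4b → 0x8 → stop [N]
+0x06: 00 a2 ⇒ word 0xa200 (little)
  top 4b → 0xa → inv [R]
  rd@[11:9]=0x1 ⇒ R1
+0x08: 11 49 ⇒ word 0x4911 (little)
  top 4b → 0x4 → shli [RI]
  rd@[11:9]=0x4 ⇒ R4
  imm@[8:0]=0x111 ⇒ #273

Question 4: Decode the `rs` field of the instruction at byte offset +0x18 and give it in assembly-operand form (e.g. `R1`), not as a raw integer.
R3

+0x18: c0 0e ⇒ word 0x0ec0 (little)
  op=0x0ec0>>12=0x0 ⇒ cmp (RR)
  rd: (w>>9)&0x7=0x7 → R7
  rs: (w>>6)&0x7=0x3 → R3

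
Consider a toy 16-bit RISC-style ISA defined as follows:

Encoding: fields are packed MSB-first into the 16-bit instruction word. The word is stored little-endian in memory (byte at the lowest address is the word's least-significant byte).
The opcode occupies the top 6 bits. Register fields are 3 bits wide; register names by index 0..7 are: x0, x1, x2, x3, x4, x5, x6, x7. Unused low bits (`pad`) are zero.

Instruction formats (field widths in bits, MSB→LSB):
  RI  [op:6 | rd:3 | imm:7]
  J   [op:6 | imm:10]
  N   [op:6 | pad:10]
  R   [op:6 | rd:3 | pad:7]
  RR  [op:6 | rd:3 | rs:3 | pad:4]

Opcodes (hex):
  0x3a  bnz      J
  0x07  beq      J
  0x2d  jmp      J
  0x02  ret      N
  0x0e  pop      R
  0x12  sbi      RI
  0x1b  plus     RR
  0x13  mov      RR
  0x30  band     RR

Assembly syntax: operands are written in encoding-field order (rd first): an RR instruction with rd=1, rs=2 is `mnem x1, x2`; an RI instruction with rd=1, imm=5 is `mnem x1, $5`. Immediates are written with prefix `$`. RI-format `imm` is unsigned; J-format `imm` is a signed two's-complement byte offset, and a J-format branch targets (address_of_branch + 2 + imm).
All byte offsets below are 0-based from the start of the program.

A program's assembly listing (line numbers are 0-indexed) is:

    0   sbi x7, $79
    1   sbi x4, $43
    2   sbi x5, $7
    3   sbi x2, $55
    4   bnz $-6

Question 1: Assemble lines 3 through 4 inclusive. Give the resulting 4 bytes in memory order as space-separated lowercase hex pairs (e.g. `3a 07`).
line 3 (sbi): pack op=0x12:6|rd=2:3|imm=55:7 = 0x4937; little→ 37 49
line 4 (bnz): pack op=0x3a:6|imm=-6:10 = 0xebfa; little→ fa eb

37 49 fa eb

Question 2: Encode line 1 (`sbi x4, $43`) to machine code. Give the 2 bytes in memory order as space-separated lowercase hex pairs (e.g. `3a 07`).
line 1 (sbi): pack op=0x12:6|rd=4:3|imm=43:7 = 0x4a2b; little→ 2b 4a

2b 4a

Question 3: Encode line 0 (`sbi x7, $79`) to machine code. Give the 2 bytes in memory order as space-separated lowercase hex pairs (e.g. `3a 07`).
cf 4b

L0: sbi op=0x12:6|rd=7:3|imm=79:7 ⇒ 0x4bcf ⇒ little cf 4b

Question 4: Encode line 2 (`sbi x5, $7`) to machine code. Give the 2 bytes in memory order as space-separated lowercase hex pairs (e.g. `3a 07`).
L2: sbi op=0x12:6|rd=5:3|imm=7:7 ⇒ 0x4a87 ⇒ little 87 4a

87 4a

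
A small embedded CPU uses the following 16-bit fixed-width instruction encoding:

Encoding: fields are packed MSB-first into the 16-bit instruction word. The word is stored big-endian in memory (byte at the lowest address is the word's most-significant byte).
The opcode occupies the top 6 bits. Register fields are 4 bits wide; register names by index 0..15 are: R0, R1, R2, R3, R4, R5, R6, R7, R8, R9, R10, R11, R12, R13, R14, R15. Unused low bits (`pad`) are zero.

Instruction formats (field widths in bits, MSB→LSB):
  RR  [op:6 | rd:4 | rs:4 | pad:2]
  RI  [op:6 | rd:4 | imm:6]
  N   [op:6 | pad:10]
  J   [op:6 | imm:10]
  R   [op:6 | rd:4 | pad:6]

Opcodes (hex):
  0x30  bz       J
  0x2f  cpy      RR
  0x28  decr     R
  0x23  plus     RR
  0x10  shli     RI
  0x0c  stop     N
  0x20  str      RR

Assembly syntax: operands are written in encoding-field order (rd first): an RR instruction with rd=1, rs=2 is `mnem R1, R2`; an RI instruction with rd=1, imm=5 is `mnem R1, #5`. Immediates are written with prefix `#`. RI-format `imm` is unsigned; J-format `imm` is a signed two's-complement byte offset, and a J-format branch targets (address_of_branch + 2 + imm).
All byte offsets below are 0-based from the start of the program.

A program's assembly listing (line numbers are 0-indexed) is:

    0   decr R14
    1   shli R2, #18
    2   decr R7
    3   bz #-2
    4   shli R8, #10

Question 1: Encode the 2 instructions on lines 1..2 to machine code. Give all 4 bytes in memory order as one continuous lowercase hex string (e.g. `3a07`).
4092a1c0

1. shli fields op=0x10:6|rd=2:4|imm=18:6 → word 4092h → 40 92
2. decr fields op=0x28:6|rd=7:4|pad=0:6 → word a1c0h → a1 c0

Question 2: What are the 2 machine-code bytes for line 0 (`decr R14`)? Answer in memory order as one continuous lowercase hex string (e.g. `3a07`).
a380

0. decr fields op=0x28:6|rd=14:4|pad=0:6 → word a380h → a3 80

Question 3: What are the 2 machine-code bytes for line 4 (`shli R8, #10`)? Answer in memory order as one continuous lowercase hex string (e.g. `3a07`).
4. shli fields op=0x10:6|rd=8:4|imm=10:6 → word 420ah → 42 0a

420a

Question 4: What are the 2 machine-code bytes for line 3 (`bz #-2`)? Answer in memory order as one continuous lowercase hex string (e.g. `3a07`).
3. bz fields op=0x30:6|imm=-2:10 → word c3feh → c3 fe

c3fe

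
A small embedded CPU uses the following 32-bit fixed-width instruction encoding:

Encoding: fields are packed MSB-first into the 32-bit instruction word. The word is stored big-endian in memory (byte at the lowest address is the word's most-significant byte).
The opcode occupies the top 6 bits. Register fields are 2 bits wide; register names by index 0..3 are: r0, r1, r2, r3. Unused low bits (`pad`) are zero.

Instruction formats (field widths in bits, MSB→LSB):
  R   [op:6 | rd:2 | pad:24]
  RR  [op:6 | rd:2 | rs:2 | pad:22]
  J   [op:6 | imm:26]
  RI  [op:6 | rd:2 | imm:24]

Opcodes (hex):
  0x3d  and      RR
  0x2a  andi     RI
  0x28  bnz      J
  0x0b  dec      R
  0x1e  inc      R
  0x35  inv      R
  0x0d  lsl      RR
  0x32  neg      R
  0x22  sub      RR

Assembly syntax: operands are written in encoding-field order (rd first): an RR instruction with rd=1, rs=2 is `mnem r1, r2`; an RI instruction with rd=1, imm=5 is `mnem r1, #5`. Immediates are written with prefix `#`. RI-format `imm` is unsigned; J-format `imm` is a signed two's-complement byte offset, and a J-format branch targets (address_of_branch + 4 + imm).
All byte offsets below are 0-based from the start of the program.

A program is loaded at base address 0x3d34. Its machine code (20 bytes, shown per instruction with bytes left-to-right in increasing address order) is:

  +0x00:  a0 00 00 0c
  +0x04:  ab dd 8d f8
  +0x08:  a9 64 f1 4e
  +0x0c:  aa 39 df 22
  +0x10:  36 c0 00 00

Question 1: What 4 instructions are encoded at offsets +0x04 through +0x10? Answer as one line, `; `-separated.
[04] ab dd 8d f8 → 0xabdd8df8
  opcode bits[31:26]=0x2a: andi/RI
  rd@[25:24]=0x3 ⇒ r3
  imm@[23:0]=0xdd8df8 ⇒ #14519800
[08] a9 64 f1 4e → 0xa964f14e
  opcode bits[31:26]=0x2a: andi/RI
  rd@[25:24]=0x1 ⇒ r1
  imm@[23:0]=0x64f14e ⇒ #6615374
[0c] aa 39 df 22 → 0xaa39df22
  opcode bits[31:26]=0x2a: andi/RI
  rd@[25:24]=0x2 ⇒ r2
  imm@[23:0]=0x39df22 ⇒ #3792674
[10] 36 c0 00 00 → 0x36c00000
  opcode bits[31:26]=0xd: lsl/RR
  rd@[25:24]=0x2 ⇒ r2
  rs@[23:22]=0x3 ⇒ r3

andi r3, #14519800; andi r1, #6615374; andi r2, #3792674; lsl r2, r3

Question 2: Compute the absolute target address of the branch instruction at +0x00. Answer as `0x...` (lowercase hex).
off 0x00: read a0 00 00 0c as big → 0xa000000c
  op=0xa000000c>>26=0x28 ⇒ bnz (J)
  imm@[25:0]=0xc ⇒ #12
  target = base 0x3d34 + off 0x00 + 4 + imm 12 = 0x3d44

0x3d44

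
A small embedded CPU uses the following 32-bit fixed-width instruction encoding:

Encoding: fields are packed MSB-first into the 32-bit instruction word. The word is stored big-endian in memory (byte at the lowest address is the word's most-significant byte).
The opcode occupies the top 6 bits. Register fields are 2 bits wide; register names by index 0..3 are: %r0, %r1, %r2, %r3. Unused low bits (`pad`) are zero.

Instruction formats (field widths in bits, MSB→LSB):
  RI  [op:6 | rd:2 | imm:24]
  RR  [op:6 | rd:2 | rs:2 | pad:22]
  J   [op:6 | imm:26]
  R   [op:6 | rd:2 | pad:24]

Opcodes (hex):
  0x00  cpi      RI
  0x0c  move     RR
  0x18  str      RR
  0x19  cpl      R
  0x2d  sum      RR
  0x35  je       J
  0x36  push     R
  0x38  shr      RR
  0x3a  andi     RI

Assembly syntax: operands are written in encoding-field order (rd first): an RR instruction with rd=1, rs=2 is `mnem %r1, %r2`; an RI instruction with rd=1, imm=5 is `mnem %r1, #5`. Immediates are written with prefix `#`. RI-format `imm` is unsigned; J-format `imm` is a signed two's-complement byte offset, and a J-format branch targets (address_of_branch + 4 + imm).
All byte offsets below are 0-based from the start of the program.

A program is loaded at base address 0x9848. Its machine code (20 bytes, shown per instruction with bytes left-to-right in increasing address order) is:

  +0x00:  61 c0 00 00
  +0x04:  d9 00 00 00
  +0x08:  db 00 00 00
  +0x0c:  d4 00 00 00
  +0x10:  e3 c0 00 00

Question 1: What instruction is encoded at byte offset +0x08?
push %r3

@+08  big-endian(db 00 00 00) = 0xdb000000
  op=0xdb000000>>26=0x36 ⇒ push (R)
  [25:24] rd=3 = %r3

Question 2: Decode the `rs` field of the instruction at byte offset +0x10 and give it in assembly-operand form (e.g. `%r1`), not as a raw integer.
[10] e3 c0 00 00 → 0xe3c00000
  top 6b → 0x38 → shr [RR]
  rd@[25:24]=0x3 ⇒ %r3
  rs@[23:22]=0x3 ⇒ %r3

%r3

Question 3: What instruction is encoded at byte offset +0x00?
off 0x00: read 61 c0 00 00 as big → 0x61c00000
  opcode bits[31:26]=0x18: str/RR
  rd: (w>>24)&0x3=0x1 → %r1
  rs: (w>>22)&0x3=0x3 → %r3

str %r1, %r3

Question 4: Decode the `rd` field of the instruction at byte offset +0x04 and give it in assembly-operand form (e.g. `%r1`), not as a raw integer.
%r1

[04] d9 00 00 00 → 0xd9000000
  opcode bits[31:26]=0x36: push/R
  rd: (w>>24)&0x3=0x1 → %r1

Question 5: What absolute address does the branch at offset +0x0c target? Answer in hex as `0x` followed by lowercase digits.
@+0c  big-endian(d4 00 00 00) = 0xd4000000
  op=0xd4000000>>26=0x35 ⇒ je (J)
  [25:0] imm=0 = #0
  target = base 0x9848 + off 0x0c + 4 + imm 0 = 0x9858

0x9858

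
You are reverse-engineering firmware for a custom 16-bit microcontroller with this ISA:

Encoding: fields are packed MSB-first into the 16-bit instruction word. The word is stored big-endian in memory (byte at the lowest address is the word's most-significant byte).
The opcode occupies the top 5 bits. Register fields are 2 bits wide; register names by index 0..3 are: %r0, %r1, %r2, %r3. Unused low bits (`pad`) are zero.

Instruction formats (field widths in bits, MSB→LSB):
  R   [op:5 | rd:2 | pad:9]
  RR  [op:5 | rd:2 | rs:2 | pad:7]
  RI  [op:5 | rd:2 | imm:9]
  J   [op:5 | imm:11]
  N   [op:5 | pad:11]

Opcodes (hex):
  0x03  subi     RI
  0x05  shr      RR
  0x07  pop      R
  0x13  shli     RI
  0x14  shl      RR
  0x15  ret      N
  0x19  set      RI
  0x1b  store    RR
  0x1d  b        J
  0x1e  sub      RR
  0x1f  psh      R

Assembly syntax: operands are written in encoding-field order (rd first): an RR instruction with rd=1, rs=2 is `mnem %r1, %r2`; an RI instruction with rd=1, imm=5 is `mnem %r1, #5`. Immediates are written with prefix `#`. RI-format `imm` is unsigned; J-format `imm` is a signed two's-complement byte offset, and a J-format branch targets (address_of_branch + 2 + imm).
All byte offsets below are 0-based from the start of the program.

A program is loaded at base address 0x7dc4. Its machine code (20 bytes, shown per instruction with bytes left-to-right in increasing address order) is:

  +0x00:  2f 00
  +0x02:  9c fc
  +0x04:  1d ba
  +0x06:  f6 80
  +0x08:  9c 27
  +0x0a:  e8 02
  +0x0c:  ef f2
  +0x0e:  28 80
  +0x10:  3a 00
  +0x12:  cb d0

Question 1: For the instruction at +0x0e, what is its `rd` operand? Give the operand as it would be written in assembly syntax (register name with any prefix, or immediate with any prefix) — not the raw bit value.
%r0

off 0x0e: read 28 80 as big → 0x2880
  op=0x2880>>11=0x5 ⇒ shr (RR)
  rd@[10:9]=0x0 ⇒ %r0
  rs@[8:7]=0x1 ⇒ %r1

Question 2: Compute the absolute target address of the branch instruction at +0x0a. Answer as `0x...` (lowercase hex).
0x7dd2

[0a] e8 02 → 0xe802
  op=0xe802>>11=0x1d ⇒ b (J)
  imm: (w>>0)&0x7ff=0x2 → #2
  target = base 0x7dc4 + off 0x0a + 2 + imm 2 = 0x7dd2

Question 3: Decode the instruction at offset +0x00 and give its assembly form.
shr %r3, %r2

+0x00: 2f 00 ⇒ word 0x2f00 (big)
  opcode bits[15:11]=0x5: shr/RR
  [10:9] rd=3 = %r3
  [8:7] rs=2 = %r2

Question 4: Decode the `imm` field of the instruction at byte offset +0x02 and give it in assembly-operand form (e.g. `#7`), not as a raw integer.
@+02  big-endian(9c fc) = 0x9cfc
  op=0x9cfc>>11=0x13 ⇒ shli (RI)
  [10:9] rd=2 = %r2
  [8:0] imm=252 = #252

#252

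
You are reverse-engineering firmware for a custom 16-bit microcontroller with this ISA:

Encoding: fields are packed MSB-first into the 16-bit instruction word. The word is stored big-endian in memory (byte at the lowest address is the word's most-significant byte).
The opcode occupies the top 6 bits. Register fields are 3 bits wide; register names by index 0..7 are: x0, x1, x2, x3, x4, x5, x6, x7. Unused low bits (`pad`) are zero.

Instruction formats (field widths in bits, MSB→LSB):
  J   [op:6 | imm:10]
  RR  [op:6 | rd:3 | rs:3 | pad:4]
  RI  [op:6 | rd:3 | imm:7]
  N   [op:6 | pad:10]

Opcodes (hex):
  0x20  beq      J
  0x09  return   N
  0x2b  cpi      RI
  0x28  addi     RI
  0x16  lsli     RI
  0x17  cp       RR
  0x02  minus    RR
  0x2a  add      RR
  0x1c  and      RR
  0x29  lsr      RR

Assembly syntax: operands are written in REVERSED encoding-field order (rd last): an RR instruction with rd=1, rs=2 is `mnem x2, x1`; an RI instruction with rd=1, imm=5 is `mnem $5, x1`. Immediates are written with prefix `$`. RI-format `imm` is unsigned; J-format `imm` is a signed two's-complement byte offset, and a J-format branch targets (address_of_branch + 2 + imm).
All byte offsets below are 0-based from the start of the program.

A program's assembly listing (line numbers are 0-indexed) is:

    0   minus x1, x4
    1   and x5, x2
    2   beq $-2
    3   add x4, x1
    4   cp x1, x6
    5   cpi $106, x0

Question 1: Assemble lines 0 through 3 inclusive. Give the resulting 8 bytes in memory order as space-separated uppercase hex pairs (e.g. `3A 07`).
0A 10 71 50 83 FE A8 C0

L0: minus op=0x2:6|rd=4:3|rs=1:3|pad=0:4 ⇒ 0x0a10 ⇒ big 0a 10
L1: and op=0x1c:6|rd=2:3|rs=5:3|pad=0:4 ⇒ 0x7150 ⇒ big 71 50
L2: beq op=0x20:6|imm=-2:10 ⇒ 0x83fe ⇒ big 83 fe
L3: add op=0x2a:6|rd=1:3|rs=4:3|pad=0:4 ⇒ 0xa8c0 ⇒ big a8 c0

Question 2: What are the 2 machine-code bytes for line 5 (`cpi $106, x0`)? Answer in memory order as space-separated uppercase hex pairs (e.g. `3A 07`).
AC 6A

line 5 (cpi): pack op=0x2b:6|rd=0:3|imm=106:7 = 0xac6a; big→ ac 6a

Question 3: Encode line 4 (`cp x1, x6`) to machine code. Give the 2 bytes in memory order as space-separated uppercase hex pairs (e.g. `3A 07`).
5F 10

L4: cp op=0x17:6|rd=6:3|rs=1:3|pad=0:4 ⇒ 0x5f10 ⇒ big 5f 10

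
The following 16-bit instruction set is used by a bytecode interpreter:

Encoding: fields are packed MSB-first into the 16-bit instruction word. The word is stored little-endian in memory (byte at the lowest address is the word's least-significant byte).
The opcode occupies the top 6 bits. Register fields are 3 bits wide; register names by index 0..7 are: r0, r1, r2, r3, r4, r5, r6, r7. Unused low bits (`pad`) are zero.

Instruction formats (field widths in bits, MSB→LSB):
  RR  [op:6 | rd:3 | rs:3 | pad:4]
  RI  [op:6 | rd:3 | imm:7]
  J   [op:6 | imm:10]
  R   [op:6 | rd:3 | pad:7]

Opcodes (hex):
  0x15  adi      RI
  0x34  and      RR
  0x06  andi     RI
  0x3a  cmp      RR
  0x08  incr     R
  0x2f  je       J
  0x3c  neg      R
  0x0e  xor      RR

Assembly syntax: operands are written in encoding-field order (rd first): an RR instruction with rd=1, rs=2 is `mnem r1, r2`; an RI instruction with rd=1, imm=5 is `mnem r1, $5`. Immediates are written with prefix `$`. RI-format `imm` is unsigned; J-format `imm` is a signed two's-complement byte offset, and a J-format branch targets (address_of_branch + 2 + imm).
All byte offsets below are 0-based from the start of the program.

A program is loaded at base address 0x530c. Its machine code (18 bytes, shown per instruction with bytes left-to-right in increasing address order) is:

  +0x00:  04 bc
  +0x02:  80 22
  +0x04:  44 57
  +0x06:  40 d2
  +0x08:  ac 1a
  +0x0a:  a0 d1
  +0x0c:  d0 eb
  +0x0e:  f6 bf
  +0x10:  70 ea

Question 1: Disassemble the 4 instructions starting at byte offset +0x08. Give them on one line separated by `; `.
[08] ac 1a → 0x1aac
  top 6b → 0x6 → andi [RI]
  rd: (w>>7)&0x7=0x5 → r5
  imm: (w>>0)&0x7f=0x2c → $44
[0a] a0 d1 → 0xd1a0
  top 6b → 0x34 → and [RR]
  rd: (w>>7)&0x7=0x3 → r3
  rs: (w>>4)&0x7=0x2 → r2
[0c] d0 eb → 0xebd0
  top 6b → 0x3a → cmp [RR]
  rd: (w>>7)&0x7=0x7 → r7
  rs: (w>>4)&0x7=0x5 → r5
[0e] f6 bf → 0xbff6
  top 6b → 0x2f → je [J]
  imm: (w>>0)&0x3ff=0x3f6 (s10→-10) → $-10

andi r5, $44; and r3, r2; cmp r7, r5; je $-10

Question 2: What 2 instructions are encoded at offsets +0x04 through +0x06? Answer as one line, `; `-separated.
adi r6, $68; and r4, r4

@+04  little-endian(44 57) = 0x5744
  top 6b → 0x15 → adi [RI]
  rd: (w>>7)&0x7=0x6 → r6
  imm: (w>>0)&0x7f=0x44 → $68
@+06  little-endian(40 d2) = 0xd240
  top 6b → 0x34 → and [RR]
  rd: (w>>7)&0x7=0x4 → r4
  rs: (w>>4)&0x7=0x4 → r4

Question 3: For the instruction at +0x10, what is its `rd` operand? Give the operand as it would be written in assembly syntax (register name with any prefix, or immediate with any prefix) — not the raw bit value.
[10] 70 ea → 0xea70
  op=0xea70>>10=0x3a ⇒ cmp (RR)
  rd: (w>>7)&0x7=0x4 → r4
  rs: (w>>4)&0x7=0x7 → r7

r4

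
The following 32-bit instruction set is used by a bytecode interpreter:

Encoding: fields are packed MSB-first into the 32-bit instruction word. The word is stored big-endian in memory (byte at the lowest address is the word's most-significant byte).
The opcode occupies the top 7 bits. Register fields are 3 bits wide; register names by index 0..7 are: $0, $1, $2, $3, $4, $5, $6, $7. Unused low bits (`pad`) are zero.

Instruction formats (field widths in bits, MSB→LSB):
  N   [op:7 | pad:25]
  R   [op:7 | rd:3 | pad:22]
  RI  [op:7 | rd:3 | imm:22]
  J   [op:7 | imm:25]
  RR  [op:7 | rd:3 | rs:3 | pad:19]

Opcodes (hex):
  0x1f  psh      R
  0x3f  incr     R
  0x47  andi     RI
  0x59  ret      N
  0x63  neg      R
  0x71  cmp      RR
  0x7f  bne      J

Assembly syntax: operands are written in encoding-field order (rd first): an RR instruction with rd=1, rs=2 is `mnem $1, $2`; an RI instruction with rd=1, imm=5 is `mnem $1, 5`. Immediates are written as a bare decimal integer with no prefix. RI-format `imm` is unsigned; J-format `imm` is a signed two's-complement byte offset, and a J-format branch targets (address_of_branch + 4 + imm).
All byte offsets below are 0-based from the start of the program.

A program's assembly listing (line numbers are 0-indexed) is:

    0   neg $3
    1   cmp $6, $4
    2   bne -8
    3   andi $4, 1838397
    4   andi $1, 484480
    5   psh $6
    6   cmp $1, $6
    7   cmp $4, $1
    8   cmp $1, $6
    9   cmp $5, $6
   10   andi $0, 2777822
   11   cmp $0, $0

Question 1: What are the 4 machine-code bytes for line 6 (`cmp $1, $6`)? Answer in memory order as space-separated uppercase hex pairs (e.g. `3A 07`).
E2 70 00 00

6. cmp fields op=0x71:7|rd=1:3|rs=6:3|pad=0:19 → word e2700000h → e2 70 00 00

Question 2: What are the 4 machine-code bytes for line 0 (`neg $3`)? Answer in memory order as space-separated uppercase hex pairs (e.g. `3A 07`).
C6 C0 00 00

line 0 (neg): pack op=0x63:7|rd=3:3|pad=0:22 = 0xc6c00000; big→ c6 c0 00 00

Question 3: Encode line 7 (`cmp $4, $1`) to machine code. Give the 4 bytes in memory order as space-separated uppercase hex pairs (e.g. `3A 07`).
E3 08 00 00

line 7 (cmp): pack op=0x71:7|rd=4:3|rs=1:3|pad=0:19 = 0xe3080000; big→ e3 08 00 00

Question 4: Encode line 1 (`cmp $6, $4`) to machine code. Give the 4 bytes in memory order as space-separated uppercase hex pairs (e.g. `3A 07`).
E3 A0 00 00

L1: cmp op=0x71:7|rd=6:3|rs=4:3|pad=0:19 ⇒ 0xe3a00000 ⇒ big e3 a0 00 00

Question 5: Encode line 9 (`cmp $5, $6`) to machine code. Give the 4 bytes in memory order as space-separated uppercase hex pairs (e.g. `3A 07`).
E3 70 00 00

L9: cmp op=0x71:7|rd=5:3|rs=6:3|pad=0:19 ⇒ 0xe3700000 ⇒ big e3 70 00 00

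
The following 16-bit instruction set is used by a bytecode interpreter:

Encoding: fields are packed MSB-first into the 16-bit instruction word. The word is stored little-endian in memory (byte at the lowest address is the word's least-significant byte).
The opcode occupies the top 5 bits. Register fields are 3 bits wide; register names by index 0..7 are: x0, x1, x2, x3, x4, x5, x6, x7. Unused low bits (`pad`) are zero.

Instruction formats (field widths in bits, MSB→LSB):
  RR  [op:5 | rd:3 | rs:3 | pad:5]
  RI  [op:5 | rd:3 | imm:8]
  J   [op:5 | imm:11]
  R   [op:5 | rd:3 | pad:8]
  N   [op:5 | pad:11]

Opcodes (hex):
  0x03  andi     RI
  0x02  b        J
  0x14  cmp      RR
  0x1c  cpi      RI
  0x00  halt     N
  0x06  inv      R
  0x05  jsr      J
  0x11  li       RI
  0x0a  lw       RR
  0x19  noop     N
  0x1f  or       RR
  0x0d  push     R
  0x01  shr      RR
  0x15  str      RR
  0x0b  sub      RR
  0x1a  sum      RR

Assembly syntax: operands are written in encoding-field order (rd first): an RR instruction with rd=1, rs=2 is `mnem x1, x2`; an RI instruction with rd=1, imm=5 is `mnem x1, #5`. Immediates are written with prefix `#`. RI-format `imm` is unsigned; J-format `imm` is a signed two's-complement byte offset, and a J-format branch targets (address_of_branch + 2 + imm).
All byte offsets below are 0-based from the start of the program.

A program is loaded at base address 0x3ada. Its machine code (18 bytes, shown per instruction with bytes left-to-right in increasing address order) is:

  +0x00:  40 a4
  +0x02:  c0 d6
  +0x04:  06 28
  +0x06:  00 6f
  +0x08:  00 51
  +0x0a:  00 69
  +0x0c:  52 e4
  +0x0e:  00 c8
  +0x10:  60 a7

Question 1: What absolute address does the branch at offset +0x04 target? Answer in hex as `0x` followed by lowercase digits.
off 0x04: read 06 28 as little → 0x2806
  top 5b → 0x5 → jsr [J]
  imm@[10:0]=0x6 ⇒ #6
  target = base 0x3ada + off 0x04 + 2 + imm 6 = 0x3ae6

0x3ae6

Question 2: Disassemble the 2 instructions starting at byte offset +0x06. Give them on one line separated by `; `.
@+06  little-endian(00 6f) = 0x6f00
  opcode bits[15:11]=0xd: push/R
  rd@[10:8]=0x7 ⇒ x7
@+08  little-endian(00 51) = 0x5100
  opcode bits[15:11]=0xa: lw/RR
  rd@[10:8]=0x1 ⇒ x1
  rs@[7:5]=0x0 ⇒ x0

push x7; lw x1, x0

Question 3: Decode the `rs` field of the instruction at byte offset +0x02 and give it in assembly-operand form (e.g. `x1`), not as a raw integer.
x6

[02] c0 d6 → 0xd6c0
  op=0xd6c0>>11=0x1a ⇒ sum (RR)
  rd@[10:8]=0x6 ⇒ x6
  rs@[7:5]=0x6 ⇒ x6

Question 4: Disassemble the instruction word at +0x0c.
+0x0c: 52 e4 ⇒ word 0xe452 (little)
  opcode bits[15:11]=0x1c: cpi/RI
  [10:8] rd=4 = x4
  [7:0] imm=82 = #82

cpi x4, #82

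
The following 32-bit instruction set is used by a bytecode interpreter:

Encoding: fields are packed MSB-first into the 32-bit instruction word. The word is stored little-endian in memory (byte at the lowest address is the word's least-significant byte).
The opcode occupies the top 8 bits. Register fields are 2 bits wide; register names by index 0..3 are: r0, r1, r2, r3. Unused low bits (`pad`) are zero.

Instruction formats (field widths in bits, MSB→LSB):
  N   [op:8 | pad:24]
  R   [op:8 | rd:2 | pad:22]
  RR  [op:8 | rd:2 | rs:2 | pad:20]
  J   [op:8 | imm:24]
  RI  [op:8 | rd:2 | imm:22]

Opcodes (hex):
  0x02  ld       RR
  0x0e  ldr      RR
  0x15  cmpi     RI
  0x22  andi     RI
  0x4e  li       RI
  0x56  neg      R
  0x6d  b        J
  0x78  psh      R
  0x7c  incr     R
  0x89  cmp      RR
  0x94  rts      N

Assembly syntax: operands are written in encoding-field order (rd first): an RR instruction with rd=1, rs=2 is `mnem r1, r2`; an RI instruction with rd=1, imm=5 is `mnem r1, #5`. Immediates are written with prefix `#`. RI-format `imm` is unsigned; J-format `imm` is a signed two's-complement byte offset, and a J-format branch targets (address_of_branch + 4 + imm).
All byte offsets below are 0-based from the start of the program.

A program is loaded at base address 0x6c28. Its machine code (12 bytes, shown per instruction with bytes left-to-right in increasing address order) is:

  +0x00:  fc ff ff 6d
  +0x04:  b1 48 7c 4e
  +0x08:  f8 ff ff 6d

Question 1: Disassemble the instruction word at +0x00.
off 0x00: read fc ff ff 6d as little → 0x6dfffffc
  opcode bits[31:24]=0x6d: b/J
  imm@[23:0]=0xfffffc (s24→-4) ⇒ #-4

b #-4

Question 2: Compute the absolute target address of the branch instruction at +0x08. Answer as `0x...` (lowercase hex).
0x6c2c

[08] f8 ff ff 6d → 0x6dfffff8
  op=0x6dfffff8>>24=0x6d ⇒ b (J)
  imm: (w>>0)&0xffffff=0xfffff8 (s24→-8) → #-8
  target = base 0x6c28 + off 0x08 + 4 + imm -8 = 0x6c2c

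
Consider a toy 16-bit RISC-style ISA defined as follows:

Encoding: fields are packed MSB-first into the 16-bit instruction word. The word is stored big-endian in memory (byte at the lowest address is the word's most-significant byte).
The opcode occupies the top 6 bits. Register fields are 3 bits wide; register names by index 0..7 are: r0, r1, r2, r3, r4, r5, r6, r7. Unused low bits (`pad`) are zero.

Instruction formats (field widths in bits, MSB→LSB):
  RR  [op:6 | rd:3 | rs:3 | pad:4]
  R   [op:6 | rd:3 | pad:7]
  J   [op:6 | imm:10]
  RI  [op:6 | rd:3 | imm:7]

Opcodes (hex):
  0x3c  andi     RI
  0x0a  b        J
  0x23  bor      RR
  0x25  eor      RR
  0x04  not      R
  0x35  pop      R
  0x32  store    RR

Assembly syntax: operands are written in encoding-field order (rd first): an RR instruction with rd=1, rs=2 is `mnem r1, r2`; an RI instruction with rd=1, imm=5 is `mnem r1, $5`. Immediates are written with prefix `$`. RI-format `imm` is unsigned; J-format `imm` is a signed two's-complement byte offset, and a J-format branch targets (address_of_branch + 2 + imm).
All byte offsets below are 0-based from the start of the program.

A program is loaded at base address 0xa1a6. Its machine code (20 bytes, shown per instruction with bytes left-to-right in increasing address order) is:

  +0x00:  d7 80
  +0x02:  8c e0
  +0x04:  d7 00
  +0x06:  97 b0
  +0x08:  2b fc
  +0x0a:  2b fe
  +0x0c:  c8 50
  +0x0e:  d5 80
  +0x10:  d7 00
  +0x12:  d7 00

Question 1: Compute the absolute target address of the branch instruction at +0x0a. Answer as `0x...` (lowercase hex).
0xa1b0

+0x0a: 2b fe ⇒ word 0x2bfe (big)
  op=0x2bfe>>10=0xa ⇒ b (J)
  imm: (w>>0)&0x3ff=0x3fe (s10→-2) → $-2
  target = base 0xa1a6 + off 0x0a + 2 + imm -2 = 0xa1b0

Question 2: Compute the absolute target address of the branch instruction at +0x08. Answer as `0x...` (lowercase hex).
@+08  big-endian(2b fc) = 0x2bfc
  top 6b → 0xa → b [J]
  imm: (w>>0)&0x3ff=0x3fc (s10→-4) → $-4
  target = base 0xa1a6 + off 0x08 + 2 + imm -4 = 0xa1ac

0xa1ac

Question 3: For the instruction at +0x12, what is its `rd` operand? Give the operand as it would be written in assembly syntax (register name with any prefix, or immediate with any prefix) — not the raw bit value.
+0x12: d7 00 ⇒ word 0xd700 (big)
  op=0xd700>>10=0x35 ⇒ pop (R)
  [9:7] rd=6 = r6

r6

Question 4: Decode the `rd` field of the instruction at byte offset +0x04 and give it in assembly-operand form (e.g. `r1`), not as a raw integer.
@+04  big-endian(d7 00) = 0xd700
  opcode bits[15:10]=0x35: pop/R
  rd: (w>>7)&0x7=0x6 → r6

r6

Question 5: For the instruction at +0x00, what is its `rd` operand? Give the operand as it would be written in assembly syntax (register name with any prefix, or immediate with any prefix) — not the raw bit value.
r7

+0x00: d7 80 ⇒ word 0xd780 (big)
  op=0xd780>>10=0x35 ⇒ pop (R)
  [9:7] rd=7 = r7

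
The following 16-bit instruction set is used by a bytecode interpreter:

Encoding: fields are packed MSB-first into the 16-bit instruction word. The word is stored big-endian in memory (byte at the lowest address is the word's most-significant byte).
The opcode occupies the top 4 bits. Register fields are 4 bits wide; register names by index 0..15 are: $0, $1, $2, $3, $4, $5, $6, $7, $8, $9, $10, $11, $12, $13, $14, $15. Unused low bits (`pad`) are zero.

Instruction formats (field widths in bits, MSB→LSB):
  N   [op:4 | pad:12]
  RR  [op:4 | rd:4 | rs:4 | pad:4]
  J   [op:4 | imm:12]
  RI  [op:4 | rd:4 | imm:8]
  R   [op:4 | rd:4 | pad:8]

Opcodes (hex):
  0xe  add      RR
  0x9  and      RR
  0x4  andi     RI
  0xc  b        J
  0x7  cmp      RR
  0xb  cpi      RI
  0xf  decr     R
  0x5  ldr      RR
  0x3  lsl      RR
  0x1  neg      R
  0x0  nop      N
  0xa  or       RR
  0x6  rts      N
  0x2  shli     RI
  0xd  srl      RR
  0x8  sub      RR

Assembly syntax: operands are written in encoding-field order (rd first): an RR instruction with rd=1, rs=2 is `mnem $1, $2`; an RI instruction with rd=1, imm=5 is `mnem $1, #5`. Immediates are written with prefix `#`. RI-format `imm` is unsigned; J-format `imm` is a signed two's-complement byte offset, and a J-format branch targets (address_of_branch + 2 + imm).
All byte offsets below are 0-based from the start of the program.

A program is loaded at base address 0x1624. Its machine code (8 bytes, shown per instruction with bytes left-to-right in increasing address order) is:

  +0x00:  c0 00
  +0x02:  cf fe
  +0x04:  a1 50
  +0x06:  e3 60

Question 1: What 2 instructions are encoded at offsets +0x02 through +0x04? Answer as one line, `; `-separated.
b #-2; or $1, $5

@+02  big-endian(cf fe) = 0xcffe
  top 4b → 0xc → b [J]
  imm: (w>>0)&0xfff=0xffe (s12→-2) → #-2
@+04  big-endian(a1 50) = 0xa150
  top 4b → 0xa → or [RR]
  rd: (w>>8)&0xf=0x1 → $1
  rs: (w>>4)&0xf=0x5 → $5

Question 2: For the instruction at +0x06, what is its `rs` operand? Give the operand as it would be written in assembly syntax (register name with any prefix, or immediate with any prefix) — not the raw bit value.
+0x06: e3 60 ⇒ word 0xe360 (big)
  top 4b → 0xe → add [RR]
  rd: (w>>8)&0xf=0x3 → $3
  rs: (w>>4)&0xf=0x6 → $6

$6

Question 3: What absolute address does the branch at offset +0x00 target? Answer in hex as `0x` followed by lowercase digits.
@+00  big-endian(c0 00) = 0xc000
  top 4b → 0xc → b [J]
  [11:0] imm=0 = #0
  target = base 0x1624 + off 0x00 + 2 + imm 0 = 0x1626

0x1626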